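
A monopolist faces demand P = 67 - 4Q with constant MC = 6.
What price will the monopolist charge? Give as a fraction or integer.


MR = 67 - 8Q
Set MR = MC: 67 - 8Q = 6
Q* = 61/8
Substitute into demand:
P* = 67 - 4*61/8 = 73/2

73/2


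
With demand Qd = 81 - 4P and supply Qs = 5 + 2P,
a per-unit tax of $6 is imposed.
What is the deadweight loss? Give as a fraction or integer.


Pre-tax equilibrium quantity: Q* = 91/3
Post-tax equilibrium quantity: Q_tax = 67/3
Reduction in quantity: Q* - Q_tax = 8
DWL = (1/2) * tax * (Q* - Q_tax)
DWL = (1/2) * 6 * 8 = 24

24


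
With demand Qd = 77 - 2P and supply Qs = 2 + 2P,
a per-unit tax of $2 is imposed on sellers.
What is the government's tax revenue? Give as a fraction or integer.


With tax on sellers, new supply: Qs' = 2 + 2(P - 2)
= 2P - 2
New equilibrium quantity:
Q_new = 75/2
Tax revenue = tax * Q_new = 2 * 75/2 = 75

75


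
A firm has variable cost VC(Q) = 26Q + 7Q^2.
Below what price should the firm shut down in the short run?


AVC(Q) = VC(Q)/Q = 26 + 7Q
AVC is increasing in Q, so minimum AVC is at Q -> 0+.
Min AVC = 26
The firm should shut down if P < 26.

26


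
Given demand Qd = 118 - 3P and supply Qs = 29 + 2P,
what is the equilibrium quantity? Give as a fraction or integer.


First find equilibrium price:
118 - 3P = 29 + 2P
P* = 89/5 = 89/5
Then substitute into demand:
Q* = 118 - 3 * 89/5 = 323/5

323/5


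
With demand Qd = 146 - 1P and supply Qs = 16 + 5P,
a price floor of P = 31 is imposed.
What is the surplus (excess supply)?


At P = 31:
Qd = 146 - 1*31 = 115
Qs = 16 + 5*31 = 171
Surplus = Qs - Qd = 171 - 115 = 56

56


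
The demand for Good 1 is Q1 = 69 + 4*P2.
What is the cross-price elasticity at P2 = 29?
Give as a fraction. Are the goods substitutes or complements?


dQ1/dP2 = 4
At P2 = 29: Q1 = 69 + 4*29 = 185
Exy = (dQ1/dP2)(P2/Q1) = 4 * 29 / 185 = 116/185
Since Exy > 0, the goods are substitutes.

116/185 (substitutes)


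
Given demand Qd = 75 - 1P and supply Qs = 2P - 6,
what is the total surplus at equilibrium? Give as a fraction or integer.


Find equilibrium: 75 - 1P = 2P - 6
75 + 6 = 3P
P* = 81/3 = 27
Q* = 2*27 - 6 = 48
Inverse demand: P = 75 - Q/1, so P_max = 75
Inverse supply: P = 3 + Q/2, so P_min = 3
CS = (1/2) * 48 * (75 - 27) = 1152
PS = (1/2) * 48 * (27 - 3) = 576
TS = CS + PS = 1152 + 576 = 1728

1728


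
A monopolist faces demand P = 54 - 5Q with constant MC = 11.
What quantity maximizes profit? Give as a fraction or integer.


TR = P*Q = (54 - 5Q)Q = 54Q - 5Q^2
MR = dTR/dQ = 54 - 10Q
Set MR = MC:
54 - 10Q = 11
43 = 10Q
Q* = 43/10 = 43/10

43/10


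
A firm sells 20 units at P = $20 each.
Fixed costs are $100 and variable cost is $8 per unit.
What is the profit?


Total Revenue = P * Q = 20 * 20 = $400
Total Cost = FC + VC*Q = 100 + 8*20 = $260
Profit = TR - TC = 400 - 260 = $140

$140


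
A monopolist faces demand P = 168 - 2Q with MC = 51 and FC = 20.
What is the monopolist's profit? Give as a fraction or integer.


MR = MC: 168 - 4Q = 51
Q* = 117/4
P* = 168 - 2*117/4 = 219/2
Profit = (P* - MC)*Q* - FC
= (219/2 - 51)*117/4 - 20
= 117/2*117/4 - 20
= 13689/8 - 20 = 13529/8

13529/8


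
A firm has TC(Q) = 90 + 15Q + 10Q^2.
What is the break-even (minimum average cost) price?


AC(Q) = 90/Q + 15 + 10Q
To minimize: dAC/dQ = -90/Q^2 + 10 = 0
Q^2 = 90/10 = 9
Q* = 3
Min AC = 90/3 + 15 + 10*3
Min AC = 30 + 15 + 30 = 75

75


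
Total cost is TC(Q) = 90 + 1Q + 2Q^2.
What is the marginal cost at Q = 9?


MC = dTC/dQ = 1 + 2*2*Q
At Q = 9:
MC = 1 + 4*9
MC = 1 + 36 = 37

37


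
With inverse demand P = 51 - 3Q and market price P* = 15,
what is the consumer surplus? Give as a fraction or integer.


Maximum willingness to pay (at Q=0): P_max = 51
Quantity demanded at P* = 15:
Q* = (51 - 15)/3 = 12
CS = (1/2) * Q* * (P_max - P*)
CS = (1/2) * 12 * (51 - 15)
CS = (1/2) * 12 * 36 = 216

216


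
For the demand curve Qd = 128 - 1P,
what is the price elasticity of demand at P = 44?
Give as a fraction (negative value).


dQ/dP = -1
At P = 44: Q = 128 - 1*44 = 84
E = (dQ/dP)(P/Q) = (-1)(44/84) = -11/21

-11/21


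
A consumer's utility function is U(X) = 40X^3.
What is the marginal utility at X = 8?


MU = dU/dX = 40*3*X^(3-1)
MU = 120*X^2
At X = 8:
MU = 120 * 8^2
MU = 120 * 64 = 7680

7680


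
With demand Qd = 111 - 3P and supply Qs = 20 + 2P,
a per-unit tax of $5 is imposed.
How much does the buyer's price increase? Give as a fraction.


With a per-unit tax, the buyer's price increase depends on relative slopes.
Supply slope: d = 2, Demand slope: b = 3
Buyer's price increase = d * tax / (b + d)
= 2 * 5 / (3 + 2)
= 10 / 5 = 2

2


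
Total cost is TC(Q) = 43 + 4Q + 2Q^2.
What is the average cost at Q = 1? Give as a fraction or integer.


TC(1) = 43 + 4*1 + 2*1^2
TC(1) = 43 + 4 + 2 = 49
AC = TC/Q = 49/1 = 49

49


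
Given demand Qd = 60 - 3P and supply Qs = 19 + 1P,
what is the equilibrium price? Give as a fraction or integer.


At equilibrium, Qd = Qs.
60 - 3P = 19 + 1P
60 - 19 = 3P + 1P
41 = 4P
P* = 41/4 = 41/4

41/4


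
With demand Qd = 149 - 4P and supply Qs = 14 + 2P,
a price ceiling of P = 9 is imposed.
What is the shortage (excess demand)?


At P = 9:
Qd = 149 - 4*9 = 113
Qs = 14 + 2*9 = 32
Shortage = Qd - Qs = 113 - 32 = 81

81


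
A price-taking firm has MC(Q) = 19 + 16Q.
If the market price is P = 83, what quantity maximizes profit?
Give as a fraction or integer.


In perfect competition, profit is maximized where P = MC.
83 = 19 + 16Q
64 = 16Q
Q* = 64/16 = 4

4


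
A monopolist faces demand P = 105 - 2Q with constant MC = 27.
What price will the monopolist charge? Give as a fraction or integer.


MR = 105 - 4Q
Set MR = MC: 105 - 4Q = 27
Q* = 39/2
Substitute into demand:
P* = 105 - 2*39/2 = 66

66


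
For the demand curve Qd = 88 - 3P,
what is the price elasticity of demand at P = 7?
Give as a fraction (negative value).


dQ/dP = -3
At P = 7: Q = 88 - 3*7 = 67
E = (dQ/dP)(P/Q) = (-3)(7/67) = -21/67

-21/67


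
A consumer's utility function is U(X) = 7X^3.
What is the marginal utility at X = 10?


MU = dU/dX = 7*3*X^(3-1)
MU = 21*X^2
At X = 10:
MU = 21 * 10^2
MU = 21 * 100 = 2100

2100


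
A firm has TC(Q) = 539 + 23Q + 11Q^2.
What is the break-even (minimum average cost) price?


AC(Q) = 539/Q + 23 + 11Q
To minimize: dAC/dQ = -539/Q^2 + 11 = 0
Q^2 = 539/11 = 49
Q* = 7
Min AC = 539/7 + 23 + 11*7
Min AC = 77 + 23 + 77 = 177

177


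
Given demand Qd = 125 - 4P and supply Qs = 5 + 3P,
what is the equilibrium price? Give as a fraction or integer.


At equilibrium, Qd = Qs.
125 - 4P = 5 + 3P
125 - 5 = 4P + 3P
120 = 7P
P* = 120/7 = 120/7

120/7


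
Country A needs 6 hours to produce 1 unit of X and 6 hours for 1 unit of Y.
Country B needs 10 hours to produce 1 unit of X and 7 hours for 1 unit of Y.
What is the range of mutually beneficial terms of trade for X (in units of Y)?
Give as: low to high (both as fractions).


Opportunity cost of X for Country A = hours_X / hours_Y = 6/6 = 1 units of Y
Opportunity cost of X for Country B = hours_X / hours_Y = 10/7 = 10/7 units of Y
Terms of trade must be between the two opportunity costs.
Range: 1 to 10/7

1 to 10/7


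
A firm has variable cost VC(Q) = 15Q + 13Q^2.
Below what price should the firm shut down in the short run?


AVC(Q) = VC(Q)/Q = 15 + 13Q
AVC is increasing in Q, so minimum AVC is at Q -> 0+.
Min AVC = 15
The firm should shut down if P < 15.

15


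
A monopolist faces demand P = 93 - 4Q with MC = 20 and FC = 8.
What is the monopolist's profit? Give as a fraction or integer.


MR = MC: 93 - 8Q = 20
Q* = 73/8
P* = 93 - 4*73/8 = 113/2
Profit = (P* - MC)*Q* - FC
= (113/2 - 20)*73/8 - 8
= 73/2*73/8 - 8
= 5329/16 - 8 = 5201/16

5201/16


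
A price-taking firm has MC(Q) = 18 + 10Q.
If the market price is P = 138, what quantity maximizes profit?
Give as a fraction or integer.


In perfect competition, profit is maximized where P = MC.
138 = 18 + 10Q
120 = 10Q
Q* = 120/10 = 12

12


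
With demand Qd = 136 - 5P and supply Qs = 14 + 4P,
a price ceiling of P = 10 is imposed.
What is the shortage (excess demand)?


At P = 10:
Qd = 136 - 5*10 = 86
Qs = 14 + 4*10 = 54
Shortage = Qd - Qs = 86 - 54 = 32

32


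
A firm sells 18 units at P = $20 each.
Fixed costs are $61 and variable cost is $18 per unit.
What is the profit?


Total Revenue = P * Q = 20 * 18 = $360
Total Cost = FC + VC*Q = 61 + 18*18 = $385
Profit = TR - TC = 360 - 385 = $-25

$-25


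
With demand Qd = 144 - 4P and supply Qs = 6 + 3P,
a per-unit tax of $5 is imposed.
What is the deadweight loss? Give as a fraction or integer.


Pre-tax equilibrium quantity: Q* = 456/7
Post-tax equilibrium quantity: Q_tax = 396/7
Reduction in quantity: Q* - Q_tax = 60/7
DWL = (1/2) * tax * (Q* - Q_tax)
DWL = (1/2) * 5 * 60/7 = 150/7

150/7


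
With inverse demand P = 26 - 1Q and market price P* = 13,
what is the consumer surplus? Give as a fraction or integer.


Maximum willingness to pay (at Q=0): P_max = 26
Quantity demanded at P* = 13:
Q* = (26 - 13)/1 = 13
CS = (1/2) * Q* * (P_max - P*)
CS = (1/2) * 13 * (26 - 13)
CS = (1/2) * 13 * 13 = 169/2

169/2


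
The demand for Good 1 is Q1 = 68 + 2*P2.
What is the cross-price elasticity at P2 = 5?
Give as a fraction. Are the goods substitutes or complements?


dQ1/dP2 = 2
At P2 = 5: Q1 = 68 + 2*5 = 78
Exy = (dQ1/dP2)(P2/Q1) = 2 * 5 / 78 = 5/39
Since Exy > 0, the goods are substitutes.

5/39 (substitutes)


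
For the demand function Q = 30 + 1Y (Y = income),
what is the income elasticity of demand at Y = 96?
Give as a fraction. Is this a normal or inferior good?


dQ/dY = 1
At Y = 96: Q = 30 + 1*96 = 126
Ey = (dQ/dY)(Y/Q) = 1 * 96 / 126 = 16/21
Since Ey > 0, this is a normal good.

16/21 (normal good)


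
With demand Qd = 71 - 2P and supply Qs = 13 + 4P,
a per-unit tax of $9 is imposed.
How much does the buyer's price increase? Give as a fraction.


With a per-unit tax, the buyer's price increase depends on relative slopes.
Supply slope: d = 4, Demand slope: b = 2
Buyer's price increase = d * tax / (b + d)
= 4 * 9 / (2 + 4)
= 36 / 6 = 6

6


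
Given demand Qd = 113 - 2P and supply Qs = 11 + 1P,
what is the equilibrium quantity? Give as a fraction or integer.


First find equilibrium price:
113 - 2P = 11 + 1P
P* = 102/3 = 34
Then substitute into demand:
Q* = 113 - 2 * 34 = 45

45


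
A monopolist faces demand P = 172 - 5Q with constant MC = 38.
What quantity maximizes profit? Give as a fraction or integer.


TR = P*Q = (172 - 5Q)Q = 172Q - 5Q^2
MR = dTR/dQ = 172 - 10Q
Set MR = MC:
172 - 10Q = 38
134 = 10Q
Q* = 134/10 = 67/5

67/5


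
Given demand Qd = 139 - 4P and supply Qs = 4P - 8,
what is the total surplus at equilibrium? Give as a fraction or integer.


Find equilibrium: 139 - 4P = 4P - 8
139 + 8 = 8P
P* = 147/8 = 147/8
Q* = 4*147/8 - 8 = 131/2
Inverse demand: P = 139/4 - Q/4, so P_max = 139/4
Inverse supply: P = 2 + Q/4, so P_min = 2
CS = (1/2) * 131/2 * (139/4 - 147/8) = 17161/32
PS = (1/2) * 131/2 * (147/8 - 2) = 17161/32
TS = CS + PS = 17161/32 + 17161/32 = 17161/16

17161/16


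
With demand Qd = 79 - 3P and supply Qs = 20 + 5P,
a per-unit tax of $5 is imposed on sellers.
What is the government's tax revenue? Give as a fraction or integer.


With tax on sellers, new supply: Qs' = 20 + 5(P - 5)
= 5P - 5
New equilibrium quantity:
Q_new = 95/2
Tax revenue = tax * Q_new = 5 * 95/2 = 475/2

475/2


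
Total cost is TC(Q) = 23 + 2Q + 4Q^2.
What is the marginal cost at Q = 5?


MC = dTC/dQ = 2 + 2*4*Q
At Q = 5:
MC = 2 + 8*5
MC = 2 + 40 = 42

42


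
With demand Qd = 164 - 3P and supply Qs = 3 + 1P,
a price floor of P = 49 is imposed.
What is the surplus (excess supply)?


At P = 49:
Qd = 164 - 3*49 = 17
Qs = 3 + 1*49 = 52
Surplus = Qs - Qd = 52 - 17 = 35

35


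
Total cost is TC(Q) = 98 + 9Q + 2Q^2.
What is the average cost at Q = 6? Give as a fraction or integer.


TC(6) = 98 + 9*6 + 2*6^2
TC(6) = 98 + 54 + 72 = 224
AC = TC/Q = 224/6 = 112/3

112/3


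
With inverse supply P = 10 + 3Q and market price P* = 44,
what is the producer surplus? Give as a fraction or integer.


Minimum supply price (at Q=0): P_min = 10
Quantity supplied at P* = 44:
Q* = (44 - 10)/3 = 34/3
PS = (1/2) * Q* * (P* - P_min)
PS = (1/2) * 34/3 * (44 - 10)
PS = (1/2) * 34/3 * 34 = 578/3

578/3


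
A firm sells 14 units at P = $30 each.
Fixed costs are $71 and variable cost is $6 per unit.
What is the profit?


Total Revenue = P * Q = 30 * 14 = $420
Total Cost = FC + VC*Q = 71 + 6*14 = $155
Profit = TR - TC = 420 - 155 = $265

$265


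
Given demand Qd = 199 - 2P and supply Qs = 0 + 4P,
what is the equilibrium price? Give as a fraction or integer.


At equilibrium, Qd = Qs.
199 - 2P = 0 + 4P
199 - 0 = 2P + 4P
199 = 6P
P* = 199/6 = 199/6

199/6


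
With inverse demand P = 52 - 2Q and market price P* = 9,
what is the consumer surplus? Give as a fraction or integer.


Maximum willingness to pay (at Q=0): P_max = 52
Quantity demanded at P* = 9:
Q* = (52 - 9)/2 = 43/2
CS = (1/2) * Q* * (P_max - P*)
CS = (1/2) * 43/2 * (52 - 9)
CS = (1/2) * 43/2 * 43 = 1849/4

1849/4


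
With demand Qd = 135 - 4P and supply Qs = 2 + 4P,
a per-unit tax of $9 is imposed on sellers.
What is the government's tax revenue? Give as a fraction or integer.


With tax on sellers, new supply: Qs' = 2 + 4(P - 9)
= 4P - 34
New equilibrium quantity:
Q_new = 101/2
Tax revenue = tax * Q_new = 9 * 101/2 = 909/2

909/2


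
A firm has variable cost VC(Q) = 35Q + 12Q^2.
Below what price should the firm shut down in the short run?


AVC(Q) = VC(Q)/Q = 35 + 12Q
AVC is increasing in Q, so minimum AVC is at Q -> 0+.
Min AVC = 35
The firm should shut down if P < 35.

35


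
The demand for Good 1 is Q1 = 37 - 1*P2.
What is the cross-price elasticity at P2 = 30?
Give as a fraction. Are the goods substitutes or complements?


dQ1/dP2 = -1
At P2 = 30: Q1 = 37 - 1*30 = 7
Exy = (dQ1/dP2)(P2/Q1) = -1 * 30 / 7 = -30/7
Since Exy < 0, the goods are complements.

-30/7 (complements)


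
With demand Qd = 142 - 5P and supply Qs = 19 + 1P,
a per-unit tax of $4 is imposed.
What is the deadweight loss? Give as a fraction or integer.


Pre-tax equilibrium quantity: Q* = 79/2
Post-tax equilibrium quantity: Q_tax = 217/6
Reduction in quantity: Q* - Q_tax = 10/3
DWL = (1/2) * tax * (Q* - Q_tax)
DWL = (1/2) * 4 * 10/3 = 20/3

20/3


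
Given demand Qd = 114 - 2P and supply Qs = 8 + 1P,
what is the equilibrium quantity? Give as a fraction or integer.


First find equilibrium price:
114 - 2P = 8 + 1P
P* = 106/3 = 106/3
Then substitute into demand:
Q* = 114 - 2 * 106/3 = 130/3

130/3


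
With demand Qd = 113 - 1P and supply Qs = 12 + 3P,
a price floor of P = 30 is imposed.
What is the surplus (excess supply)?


At P = 30:
Qd = 113 - 1*30 = 83
Qs = 12 + 3*30 = 102
Surplus = Qs - Qd = 102 - 83 = 19

19


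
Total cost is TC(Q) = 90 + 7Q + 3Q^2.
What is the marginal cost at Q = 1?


MC = dTC/dQ = 7 + 2*3*Q
At Q = 1:
MC = 7 + 6*1
MC = 7 + 6 = 13

13


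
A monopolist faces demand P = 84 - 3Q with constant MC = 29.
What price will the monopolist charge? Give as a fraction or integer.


MR = 84 - 6Q
Set MR = MC: 84 - 6Q = 29
Q* = 55/6
Substitute into demand:
P* = 84 - 3*55/6 = 113/2

113/2


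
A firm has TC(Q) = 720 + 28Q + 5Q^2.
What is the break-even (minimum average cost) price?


AC(Q) = 720/Q + 28 + 5Q
To minimize: dAC/dQ = -720/Q^2 + 5 = 0
Q^2 = 720/5 = 144
Q* = 12
Min AC = 720/12 + 28 + 5*12
Min AC = 60 + 28 + 60 = 148

148


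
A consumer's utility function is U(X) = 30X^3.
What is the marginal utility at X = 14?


MU = dU/dX = 30*3*X^(3-1)
MU = 90*X^2
At X = 14:
MU = 90 * 14^2
MU = 90 * 196 = 17640

17640


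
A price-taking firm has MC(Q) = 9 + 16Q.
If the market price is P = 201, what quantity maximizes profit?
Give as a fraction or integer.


In perfect competition, profit is maximized where P = MC.
201 = 9 + 16Q
192 = 16Q
Q* = 192/16 = 12

12


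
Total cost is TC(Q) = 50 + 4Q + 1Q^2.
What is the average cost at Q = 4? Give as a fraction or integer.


TC(4) = 50 + 4*4 + 1*4^2
TC(4) = 50 + 16 + 16 = 82
AC = TC/Q = 82/4 = 41/2

41/2


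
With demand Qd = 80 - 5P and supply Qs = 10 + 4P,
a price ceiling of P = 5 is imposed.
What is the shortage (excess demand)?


At P = 5:
Qd = 80 - 5*5 = 55
Qs = 10 + 4*5 = 30
Shortage = Qd - Qs = 55 - 30 = 25

25


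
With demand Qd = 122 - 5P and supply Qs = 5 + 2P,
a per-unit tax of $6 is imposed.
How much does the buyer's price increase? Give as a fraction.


With a per-unit tax, the buyer's price increase depends on relative slopes.
Supply slope: d = 2, Demand slope: b = 5
Buyer's price increase = d * tax / (b + d)
= 2 * 6 / (5 + 2)
= 12 / 7 = 12/7

12/7


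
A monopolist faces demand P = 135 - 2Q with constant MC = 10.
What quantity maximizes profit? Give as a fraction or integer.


TR = P*Q = (135 - 2Q)Q = 135Q - 2Q^2
MR = dTR/dQ = 135 - 4Q
Set MR = MC:
135 - 4Q = 10
125 = 4Q
Q* = 125/4 = 125/4

125/4


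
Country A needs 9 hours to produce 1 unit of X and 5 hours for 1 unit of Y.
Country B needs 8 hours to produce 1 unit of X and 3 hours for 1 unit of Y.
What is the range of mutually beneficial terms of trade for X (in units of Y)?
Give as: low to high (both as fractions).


Opportunity cost of X for Country A = hours_X / hours_Y = 9/5 = 9/5 units of Y
Opportunity cost of X for Country B = hours_X / hours_Y = 8/3 = 8/3 units of Y
Terms of trade must be between the two opportunity costs.
Range: 9/5 to 8/3

9/5 to 8/3


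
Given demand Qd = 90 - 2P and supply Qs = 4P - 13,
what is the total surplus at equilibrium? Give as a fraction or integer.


Find equilibrium: 90 - 2P = 4P - 13
90 + 13 = 6P
P* = 103/6 = 103/6
Q* = 4*103/6 - 13 = 167/3
Inverse demand: P = 45 - Q/2, so P_max = 45
Inverse supply: P = 13/4 + Q/4, so P_min = 13/4
CS = (1/2) * 167/3 * (45 - 103/6) = 27889/36
PS = (1/2) * 167/3 * (103/6 - 13/4) = 27889/72
TS = CS + PS = 27889/36 + 27889/72 = 27889/24

27889/24


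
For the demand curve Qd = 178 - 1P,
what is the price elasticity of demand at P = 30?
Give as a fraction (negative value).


dQ/dP = -1
At P = 30: Q = 178 - 1*30 = 148
E = (dQ/dP)(P/Q) = (-1)(30/148) = -15/74

-15/74


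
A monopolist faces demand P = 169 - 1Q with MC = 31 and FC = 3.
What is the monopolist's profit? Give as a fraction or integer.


MR = MC: 169 - 2Q = 31
Q* = 69
P* = 169 - 1*69 = 100
Profit = (P* - MC)*Q* - FC
= (100 - 31)*69 - 3
= 69*69 - 3
= 4761 - 3 = 4758

4758


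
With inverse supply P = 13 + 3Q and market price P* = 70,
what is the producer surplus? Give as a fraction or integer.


Minimum supply price (at Q=0): P_min = 13
Quantity supplied at P* = 70:
Q* = (70 - 13)/3 = 19
PS = (1/2) * Q* * (P* - P_min)
PS = (1/2) * 19 * (70 - 13)
PS = (1/2) * 19 * 57 = 1083/2

1083/2


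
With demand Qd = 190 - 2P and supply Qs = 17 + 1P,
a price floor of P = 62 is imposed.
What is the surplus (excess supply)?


At P = 62:
Qd = 190 - 2*62 = 66
Qs = 17 + 1*62 = 79
Surplus = Qs - Qd = 79 - 66 = 13

13


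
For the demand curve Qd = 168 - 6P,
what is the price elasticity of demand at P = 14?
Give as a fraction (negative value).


dQ/dP = -6
At P = 14: Q = 168 - 6*14 = 84
E = (dQ/dP)(P/Q) = (-6)(14/84) = -1

-1


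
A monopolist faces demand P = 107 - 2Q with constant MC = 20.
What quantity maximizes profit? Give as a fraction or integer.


TR = P*Q = (107 - 2Q)Q = 107Q - 2Q^2
MR = dTR/dQ = 107 - 4Q
Set MR = MC:
107 - 4Q = 20
87 = 4Q
Q* = 87/4 = 87/4

87/4


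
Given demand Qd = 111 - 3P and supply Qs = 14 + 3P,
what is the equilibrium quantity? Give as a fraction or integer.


First find equilibrium price:
111 - 3P = 14 + 3P
P* = 97/6 = 97/6
Then substitute into demand:
Q* = 111 - 3 * 97/6 = 125/2

125/2


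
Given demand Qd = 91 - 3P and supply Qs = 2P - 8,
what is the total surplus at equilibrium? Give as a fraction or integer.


Find equilibrium: 91 - 3P = 2P - 8
91 + 8 = 5P
P* = 99/5 = 99/5
Q* = 2*99/5 - 8 = 158/5
Inverse demand: P = 91/3 - Q/3, so P_max = 91/3
Inverse supply: P = 4 + Q/2, so P_min = 4
CS = (1/2) * 158/5 * (91/3 - 99/5) = 12482/75
PS = (1/2) * 158/5 * (99/5 - 4) = 6241/25
TS = CS + PS = 12482/75 + 6241/25 = 6241/15

6241/15


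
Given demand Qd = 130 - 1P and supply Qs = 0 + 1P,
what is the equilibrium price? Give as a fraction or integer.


At equilibrium, Qd = Qs.
130 - 1P = 0 + 1P
130 - 0 = 1P + 1P
130 = 2P
P* = 130/2 = 65

65


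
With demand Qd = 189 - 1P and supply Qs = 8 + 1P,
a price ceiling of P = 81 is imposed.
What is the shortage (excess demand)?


At P = 81:
Qd = 189 - 1*81 = 108
Qs = 8 + 1*81 = 89
Shortage = Qd - Qs = 108 - 89 = 19

19


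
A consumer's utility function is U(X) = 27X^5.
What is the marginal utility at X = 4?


MU = dU/dX = 27*5*X^(5-1)
MU = 135*X^4
At X = 4:
MU = 135 * 4^4
MU = 135 * 256 = 34560

34560


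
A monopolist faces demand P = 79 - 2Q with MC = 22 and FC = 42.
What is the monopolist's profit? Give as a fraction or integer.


MR = MC: 79 - 4Q = 22
Q* = 57/4
P* = 79 - 2*57/4 = 101/2
Profit = (P* - MC)*Q* - FC
= (101/2 - 22)*57/4 - 42
= 57/2*57/4 - 42
= 3249/8 - 42 = 2913/8

2913/8


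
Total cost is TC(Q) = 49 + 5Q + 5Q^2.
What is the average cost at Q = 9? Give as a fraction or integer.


TC(9) = 49 + 5*9 + 5*9^2
TC(9) = 49 + 45 + 405 = 499
AC = TC/Q = 499/9 = 499/9

499/9


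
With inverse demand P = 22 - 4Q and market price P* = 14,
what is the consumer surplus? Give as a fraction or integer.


Maximum willingness to pay (at Q=0): P_max = 22
Quantity demanded at P* = 14:
Q* = (22 - 14)/4 = 2
CS = (1/2) * Q* * (P_max - P*)
CS = (1/2) * 2 * (22 - 14)
CS = (1/2) * 2 * 8 = 8

8


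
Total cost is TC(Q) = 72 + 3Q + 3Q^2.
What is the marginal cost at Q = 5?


MC = dTC/dQ = 3 + 2*3*Q
At Q = 5:
MC = 3 + 6*5
MC = 3 + 30 = 33

33


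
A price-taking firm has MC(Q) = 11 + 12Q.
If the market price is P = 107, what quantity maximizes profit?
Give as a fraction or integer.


In perfect competition, profit is maximized where P = MC.
107 = 11 + 12Q
96 = 12Q
Q* = 96/12 = 8

8


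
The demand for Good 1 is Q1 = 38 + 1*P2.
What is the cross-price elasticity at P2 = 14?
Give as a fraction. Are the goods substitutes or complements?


dQ1/dP2 = 1
At P2 = 14: Q1 = 38 + 1*14 = 52
Exy = (dQ1/dP2)(P2/Q1) = 1 * 14 / 52 = 7/26
Since Exy > 0, the goods are substitutes.

7/26 (substitutes)


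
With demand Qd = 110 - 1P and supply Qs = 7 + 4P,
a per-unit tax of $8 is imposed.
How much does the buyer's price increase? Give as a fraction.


With a per-unit tax, the buyer's price increase depends on relative slopes.
Supply slope: d = 4, Demand slope: b = 1
Buyer's price increase = d * tax / (b + d)
= 4 * 8 / (1 + 4)
= 32 / 5 = 32/5

32/5


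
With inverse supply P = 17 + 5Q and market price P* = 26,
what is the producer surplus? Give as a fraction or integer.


Minimum supply price (at Q=0): P_min = 17
Quantity supplied at P* = 26:
Q* = (26 - 17)/5 = 9/5
PS = (1/2) * Q* * (P* - P_min)
PS = (1/2) * 9/5 * (26 - 17)
PS = (1/2) * 9/5 * 9 = 81/10

81/10


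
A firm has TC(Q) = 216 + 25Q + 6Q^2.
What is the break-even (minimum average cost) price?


AC(Q) = 216/Q + 25 + 6Q
To minimize: dAC/dQ = -216/Q^2 + 6 = 0
Q^2 = 216/6 = 36
Q* = 6
Min AC = 216/6 + 25 + 6*6
Min AC = 36 + 25 + 36 = 97

97


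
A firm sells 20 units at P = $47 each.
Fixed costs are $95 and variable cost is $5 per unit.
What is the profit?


Total Revenue = P * Q = 47 * 20 = $940
Total Cost = FC + VC*Q = 95 + 5*20 = $195
Profit = TR - TC = 940 - 195 = $745

$745


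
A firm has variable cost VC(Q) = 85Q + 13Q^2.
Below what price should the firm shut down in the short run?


AVC(Q) = VC(Q)/Q = 85 + 13Q
AVC is increasing in Q, so minimum AVC is at Q -> 0+.
Min AVC = 85
The firm should shut down if P < 85.

85


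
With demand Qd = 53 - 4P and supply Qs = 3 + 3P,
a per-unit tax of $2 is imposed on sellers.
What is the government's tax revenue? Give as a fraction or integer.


With tax on sellers, new supply: Qs' = 3 + 3(P - 2)
= 3P - 3
New equilibrium quantity:
Q_new = 21
Tax revenue = tax * Q_new = 2 * 21 = 42

42


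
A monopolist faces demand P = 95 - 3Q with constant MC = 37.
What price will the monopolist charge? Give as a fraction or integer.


MR = 95 - 6Q
Set MR = MC: 95 - 6Q = 37
Q* = 29/3
Substitute into demand:
P* = 95 - 3*29/3 = 66

66


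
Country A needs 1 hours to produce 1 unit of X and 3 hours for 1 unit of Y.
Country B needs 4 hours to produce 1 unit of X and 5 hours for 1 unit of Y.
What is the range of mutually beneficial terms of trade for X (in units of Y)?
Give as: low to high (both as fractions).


Opportunity cost of X for Country A = hours_X / hours_Y = 1/3 = 1/3 units of Y
Opportunity cost of X for Country B = hours_X / hours_Y = 4/5 = 4/5 units of Y
Terms of trade must be between the two opportunity costs.
Range: 1/3 to 4/5

1/3 to 4/5


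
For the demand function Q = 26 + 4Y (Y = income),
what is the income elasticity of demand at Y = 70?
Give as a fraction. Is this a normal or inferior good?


dQ/dY = 4
At Y = 70: Q = 26 + 4*70 = 306
Ey = (dQ/dY)(Y/Q) = 4 * 70 / 306 = 140/153
Since Ey > 0, this is a normal good.

140/153 (normal good)


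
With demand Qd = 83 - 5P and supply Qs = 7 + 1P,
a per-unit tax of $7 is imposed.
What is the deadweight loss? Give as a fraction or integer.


Pre-tax equilibrium quantity: Q* = 59/3
Post-tax equilibrium quantity: Q_tax = 83/6
Reduction in quantity: Q* - Q_tax = 35/6
DWL = (1/2) * tax * (Q* - Q_tax)
DWL = (1/2) * 7 * 35/6 = 245/12

245/12


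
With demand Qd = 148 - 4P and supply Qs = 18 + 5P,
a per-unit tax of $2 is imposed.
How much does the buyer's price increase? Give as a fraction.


With a per-unit tax, the buyer's price increase depends on relative slopes.
Supply slope: d = 5, Demand slope: b = 4
Buyer's price increase = d * tax / (b + d)
= 5 * 2 / (4 + 5)
= 10 / 9 = 10/9

10/9


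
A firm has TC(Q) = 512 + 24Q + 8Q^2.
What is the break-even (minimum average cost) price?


AC(Q) = 512/Q + 24 + 8Q
To minimize: dAC/dQ = -512/Q^2 + 8 = 0
Q^2 = 512/8 = 64
Q* = 8
Min AC = 512/8 + 24 + 8*8
Min AC = 64 + 24 + 64 = 152

152


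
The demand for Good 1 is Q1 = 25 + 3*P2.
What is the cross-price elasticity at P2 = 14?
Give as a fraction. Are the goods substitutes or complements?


dQ1/dP2 = 3
At P2 = 14: Q1 = 25 + 3*14 = 67
Exy = (dQ1/dP2)(P2/Q1) = 3 * 14 / 67 = 42/67
Since Exy > 0, the goods are substitutes.

42/67 (substitutes)


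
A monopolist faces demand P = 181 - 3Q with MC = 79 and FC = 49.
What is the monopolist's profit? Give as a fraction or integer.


MR = MC: 181 - 6Q = 79
Q* = 17
P* = 181 - 3*17 = 130
Profit = (P* - MC)*Q* - FC
= (130 - 79)*17 - 49
= 51*17 - 49
= 867 - 49 = 818

818


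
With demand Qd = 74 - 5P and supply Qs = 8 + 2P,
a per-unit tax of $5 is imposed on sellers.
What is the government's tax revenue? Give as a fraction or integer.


With tax on sellers, new supply: Qs' = 8 + 2(P - 5)
= 2P - 2
New equilibrium quantity:
Q_new = 138/7
Tax revenue = tax * Q_new = 5 * 138/7 = 690/7

690/7


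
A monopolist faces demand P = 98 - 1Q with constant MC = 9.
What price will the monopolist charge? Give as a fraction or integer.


MR = 98 - 2Q
Set MR = MC: 98 - 2Q = 9
Q* = 89/2
Substitute into demand:
P* = 98 - 1*89/2 = 107/2

107/2


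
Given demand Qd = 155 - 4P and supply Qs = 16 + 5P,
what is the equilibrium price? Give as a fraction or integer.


At equilibrium, Qd = Qs.
155 - 4P = 16 + 5P
155 - 16 = 4P + 5P
139 = 9P
P* = 139/9 = 139/9

139/9


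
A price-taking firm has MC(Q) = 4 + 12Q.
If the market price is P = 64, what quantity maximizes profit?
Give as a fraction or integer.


In perfect competition, profit is maximized where P = MC.
64 = 4 + 12Q
60 = 12Q
Q* = 60/12 = 5

5


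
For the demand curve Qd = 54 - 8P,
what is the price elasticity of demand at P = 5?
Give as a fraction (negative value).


dQ/dP = -8
At P = 5: Q = 54 - 8*5 = 14
E = (dQ/dP)(P/Q) = (-8)(5/14) = -20/7

-20/7


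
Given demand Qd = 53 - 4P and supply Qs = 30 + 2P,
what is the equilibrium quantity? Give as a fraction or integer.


First find equilibrium price:
53 - 4P = 30 + 2P
P* = 23/6 = 23/6
Then substitute into demand:
Q* = 53 - 4 * 23/6 = 113/3

113/3


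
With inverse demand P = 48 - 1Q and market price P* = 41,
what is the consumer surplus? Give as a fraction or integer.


Maximum willingness to pay (at Q=0): P_max = 48
Quantity demanded at P* = 41:
Q* = (48 - 41)/1 = 7
CS = (1/2) * Q* * (P_max - P*)
CS = (1/2) * 7 * (48 - 41)
CS = (1/2) * 7 * 7 = 49/2

49/2


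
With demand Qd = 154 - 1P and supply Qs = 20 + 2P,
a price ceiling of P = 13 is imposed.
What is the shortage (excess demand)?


At P = 13:
Qd = 154 - 1*13 = 141
Qs = 20 + 2*13 = 46
Shortage = Qd - Qs = 141 - 46 = 95

95


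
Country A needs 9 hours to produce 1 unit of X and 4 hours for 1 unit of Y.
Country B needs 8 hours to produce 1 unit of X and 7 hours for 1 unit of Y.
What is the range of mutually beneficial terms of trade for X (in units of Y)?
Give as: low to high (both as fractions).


Opportunity cost of X for Country A = hours_X / hours_Y = 9/4 = 9/4 units of Y
Opportunity cost of X for Country B = hours_X / hours_Y = 8/7 = 8/7 units of Y
Terms of trade must be between the two opportunity costs.
Range: 8/7 to 9/4

8/7 to 9/4


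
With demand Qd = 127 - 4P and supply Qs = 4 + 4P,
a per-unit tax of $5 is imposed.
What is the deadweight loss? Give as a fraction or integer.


Pre-tax equilibrium quantity: Q* = 131/2
Post-tax equilibrium quantity: Q_tax = 111/2
Reduction in quantity: Q* - Q_tax = 10
DWL = (1/2) * tax * (Q* - Q_tax)
DWL = (1/2) * 5 * 10 = 25

25


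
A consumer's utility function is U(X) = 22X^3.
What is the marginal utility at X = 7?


MU = dU/dX = 22*3*X^(3-1)
MU = 66*X^2
At X = 7:
MU = 66 * 7^2
MU = 66 * 49 = 3234

3234


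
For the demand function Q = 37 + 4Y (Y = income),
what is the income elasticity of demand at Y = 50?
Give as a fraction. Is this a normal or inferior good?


dQ/dY = 4
At Y = 50: Q = 37 + 4*50 = 237
Ey = (dQ/dY)(Y/Q) = 4 * 50 / 237 = 200/237
Since Ey > 0, this is a normal good.

200/237 (normal good)


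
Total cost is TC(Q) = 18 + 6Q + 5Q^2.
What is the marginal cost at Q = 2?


MC = dTC/dQ = 6 + 2*5*Q
At Q = 2:
MC = 6 + 10*2
MC = 6 + 20 = 26

26


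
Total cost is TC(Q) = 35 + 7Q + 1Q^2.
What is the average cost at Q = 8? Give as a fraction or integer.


TC(8) = 35 + 7*8 + 1*8^2
TC(8) = 35 + 56 + 64 = 155
AC = TC/Q = 155/8 = 155/8

155/8


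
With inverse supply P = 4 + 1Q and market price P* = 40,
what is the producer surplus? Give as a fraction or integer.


Minimum supply price (at Q=0): P_min = 4
Quantity supplied at P* = 40:
Q* = (40 - 4)/1 = 36
PS = (1/2) * Q* * (P* - P_min)
PS = (1/2) * 36 * (40 - 4)
PS = (1/2) * 36 * 36 = 648

648


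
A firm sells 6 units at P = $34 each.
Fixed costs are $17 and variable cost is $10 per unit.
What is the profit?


Total Revenue = P * Q = 34 * 6 = $204
Total Cost = FC + VC*Q = 17 + 10*6 = $77
Profit = TR - TC = 204 - 77 = $127

$127


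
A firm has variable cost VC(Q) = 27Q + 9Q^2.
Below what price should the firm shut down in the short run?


AVC(Q) = VC(Q)/Q = 27 + 9Q
AVC is increasing in Q, so minimum AVC is at Q -> 0+.
Min AVC = 27
The firm should shut down if P < 27.

27


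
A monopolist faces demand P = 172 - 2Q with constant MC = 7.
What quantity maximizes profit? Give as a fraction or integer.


TR = P*Q = (172 - 2Q)Q = 172Q - 2Q^2
MR = dTR/dQ = 172 - 4Q
Set MR = MC:
172 - 4Q = 7
165 = 4Q
Q* = 165/4 = 165/4

165/4


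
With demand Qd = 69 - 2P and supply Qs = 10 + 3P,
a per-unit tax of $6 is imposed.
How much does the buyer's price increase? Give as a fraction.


With a per-unit tax, the buyer's price increase depends on relative slopes.
Supply slope: d = 3, Demand slope: b = 2
Buyer's price increase = d * tax / (b + d)
= 3 * 6 / (2 + 3)
= 18 / 5 = 18/5

18/5


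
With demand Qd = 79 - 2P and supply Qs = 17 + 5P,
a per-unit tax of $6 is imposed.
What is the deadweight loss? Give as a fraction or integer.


Pre-tax equilibrium quantity: Q* = 429/7
Post-tax equilibrium quantity: Q_tax = 369/7
Reduction in quantity: Q* - Q_tax = 60/7
DWL = (1/2) * tax * (Q* - Q_tax)
DWL = (1/2) * 6 * 60/7 = 180/7

180/7


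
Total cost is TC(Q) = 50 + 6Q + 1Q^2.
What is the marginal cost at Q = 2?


MC = dTC/dQ = 6 + 2*1*Q
At Q = 2:
MC = 6 + 2*2
MC = 6 + 4 = 10

10


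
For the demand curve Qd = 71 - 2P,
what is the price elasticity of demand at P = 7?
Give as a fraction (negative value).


dQ/dP = -2
At P = 7: Q = 71 - 2*7 = 57
E = (dQ/dP)(P/Q) = (-2)(7/57) = -14/57

-14/57


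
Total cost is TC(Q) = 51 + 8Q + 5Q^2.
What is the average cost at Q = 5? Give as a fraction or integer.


TC(5) = 51 + 8*5 + 5*5^2
TC(5) = 51 + 40 + 125 = 216
AC = TC/Q = 216/5 = 216/5

216/5


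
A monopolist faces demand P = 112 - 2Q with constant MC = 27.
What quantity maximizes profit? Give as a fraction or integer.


TR = P*Q = (112 - 2Q)Q = 112Q - 2Q^2
MR = dTR/dQ = 112 - 4Q
Set MR = MC:
112 - 4Q = 27
85 = 4Q
Q* = 85/4 = 85/4

85/4


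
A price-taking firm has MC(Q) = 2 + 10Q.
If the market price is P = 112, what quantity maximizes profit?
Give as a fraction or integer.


In perfect competition, profit is maximized where P = MC.
112 = 2 + 10Q
110 = 10Q
Q* = 110/10 = 11

11


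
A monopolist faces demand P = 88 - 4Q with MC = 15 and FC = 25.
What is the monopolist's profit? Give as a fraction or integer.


MR = MC: 88 - 8Q = 15
Q* = 73/8
P* = 88 - 4*73/8 = 103/2
Profit = (P* - MC)*Q* - FC
= (103/2 - 15)*73/8 - 25
= 73/2*73/8 - 25
= 5329/16 - 25 = 4929/16

4929/16


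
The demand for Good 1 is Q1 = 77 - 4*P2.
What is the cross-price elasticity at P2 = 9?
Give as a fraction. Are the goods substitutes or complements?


dQ1/dP2 = -4
At P2 = 9: Q1 = 77 - 4*9 = 41
Exy = (dQ1/dP2)(P2/Q1) = -4 * 9 / 41 = -36/41
Since Exy < 0, the goods are complements.

-36/41 (complements)


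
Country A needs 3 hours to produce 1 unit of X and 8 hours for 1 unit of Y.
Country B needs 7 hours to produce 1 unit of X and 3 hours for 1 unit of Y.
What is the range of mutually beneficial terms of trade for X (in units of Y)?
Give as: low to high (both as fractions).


Opportunity cost of X for Country A = hours_X / hours_Y = 3/8 = 3/8 units of Y
Opportunity cost of X for Country B = hours_X / hours_Y = 7/3 = 7/3 units of Y
Terms of trade must be between the two opportunity costs.
Range: 3/8 to 7/3

3/8 to 7/3


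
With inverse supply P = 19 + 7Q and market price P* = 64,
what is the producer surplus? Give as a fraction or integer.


Minimum supply price (at Q=0): P_min = 19
Quantity supplied at P* = 64:
Q* = (64 - 19)/7 = 45/7
PS = (1/2) * Q* * (P* - P_min)
PS = (1/2) * 45/7 * (64 - 19)
PS = (1/2) * 45/7 * 45 = 2025/14

2025/14


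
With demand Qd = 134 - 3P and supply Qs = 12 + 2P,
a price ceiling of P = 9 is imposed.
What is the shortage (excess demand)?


At P = 9:
Qd = 134 - 3*9 = 107
Qs = 12 + 2*9 = 30
Shortage = Qd - Qs = 107 - 30 = 77

77


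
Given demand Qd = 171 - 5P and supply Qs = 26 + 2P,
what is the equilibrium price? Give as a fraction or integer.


At equilibrium, Qd = Qs.
171 - 5P = 26 + 2P
171 - 26 = 5P + 2P
145 = 7P
P* = 145/7 = 145/7

145/7


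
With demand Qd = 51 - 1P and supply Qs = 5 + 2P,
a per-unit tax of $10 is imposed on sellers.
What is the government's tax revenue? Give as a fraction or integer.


With tax on sellers, new supply: Qs' = 5 + 2(P - 10)
= 2P - 15
New equilibrium quantity:
Q_new = 29
Tax revenue = tax * Q_new = 10 * 29 = 290

290


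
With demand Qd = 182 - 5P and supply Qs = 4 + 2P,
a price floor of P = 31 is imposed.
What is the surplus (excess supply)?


At P = 31:
Qd = 182 - 5*31 = 27
Qs = 4 + 2*31 = 66
Surplus = Qs - Qd = 66 - 27 = 39

39


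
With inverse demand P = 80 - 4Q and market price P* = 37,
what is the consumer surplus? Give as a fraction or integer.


Maximum willingness to pay (at Q=0): P_max = 80
Quantity demanded at P* = 37:
Q* = (80 - 37)/4 = 43/4
CS = (1/2) * Q* * (P_max - P*)
CS = (1/2) * 43/4 * (80 - 37)
CS = (1/2) * 43/4 * 43 = 1849/8

1849/8


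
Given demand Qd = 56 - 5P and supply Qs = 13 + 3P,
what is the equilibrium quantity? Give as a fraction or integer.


First find equilibrium price:
56 - 5P = 13 + 3P
P* = 43/8 = 43/8
Then substitute into demand:
Q* = 56 - 5 * 43/8 = 233/8

233/8


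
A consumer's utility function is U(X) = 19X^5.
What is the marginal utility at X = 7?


MU = dU/dX = 19*5*X^(5-1)
MU = 95*X^4
At X = 7:
MU = 95 * 7^4
MU = 95 * 2401 = 228095

228095


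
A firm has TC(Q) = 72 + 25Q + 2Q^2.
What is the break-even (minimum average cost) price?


AC(Q) = 72/Q + 25 + 2Q
To minimize: dAC/dQ = -72/Q^2 + 2 = 0
Q^2 = 72/2 = 36
Q* = 6
Min AC = 72/6 + 25 + 2*6
Min AC = 12 + 25 + 12 = 49

49


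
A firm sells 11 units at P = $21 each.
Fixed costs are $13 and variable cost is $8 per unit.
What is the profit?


Total Revenue = P * Q = 21 * 11 = $231
Total Cost = FC + VC*Q = 13 + 8*11 = $101
Profit = TR - TC = 231 - 101 = $130

$130


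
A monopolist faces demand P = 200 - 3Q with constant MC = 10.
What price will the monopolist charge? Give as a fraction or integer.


MR = 200 - 6Q
Set MR = MC: 200 - 6Q = 10
Q* = 95/3
Substitute into demand:
P* = 200 - 3*95/3 = 105

105


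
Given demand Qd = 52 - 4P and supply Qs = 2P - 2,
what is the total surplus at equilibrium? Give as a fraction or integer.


Find equilibrium: 52 - 4P = 2P - 2
52 + 2 = 6P
P* = 54/6 = 9
Q* = 2*9 - 2 = 16
Inverse demand: P = 13 - Q/4, so P_max = 13
Inverse supply: P = 1 + Q/2, so P_min = 1
CS = (1/2) * 16 * (13 - 9) = 32
PS = (1/2) * 16 * (9 - 1) = 64
TS = CS + PS = 32 + 64 = 96

96


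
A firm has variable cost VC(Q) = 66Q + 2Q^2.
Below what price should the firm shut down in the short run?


AVC(Q) = VC(Q)/Q = 66 + 2Q
AVC is increasing in Q, so minimum AVC is at Q -> 0+.
Min AVC = 66
The firm should shut down if P < 66.

66


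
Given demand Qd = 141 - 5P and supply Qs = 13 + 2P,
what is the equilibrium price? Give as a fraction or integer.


At equilibrium, Qd = Qs.
141 - 5P = 13 + 2P
141 - 13 = 5P + 2P
128 = 7P
P* = 128/7 = 128/7

128/7


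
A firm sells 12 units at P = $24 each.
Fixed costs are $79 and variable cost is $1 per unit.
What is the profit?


Total Revenue = P * Q = 24 * 12 = $288
Total Cost = FC + VC*Q = 79 + 1*12 = $91
Profit = TR - TC = 288 - 91 = $197

$197


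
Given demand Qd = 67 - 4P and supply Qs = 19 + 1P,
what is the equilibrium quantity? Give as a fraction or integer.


First find equilibrium price:
67 - 4P = 19 + 1P
P* = 48/5 = 48/5
Then substitute into demand:
Q* = 67 - 4 * 48/5 = 143/5

143/5


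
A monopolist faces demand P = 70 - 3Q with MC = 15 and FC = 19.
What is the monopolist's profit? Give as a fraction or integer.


MR = MC: 70 - 6Q = 15
Q* = 55/6
P* = 70 - 3*55/6 = 85/2
Profit = (P* - MC)*Q* - FC
= (85/2 - 15)*55/6 - 19
= 55/2*55/6 - 19
= 3025/12 - 19 = 2797/12

2797/12


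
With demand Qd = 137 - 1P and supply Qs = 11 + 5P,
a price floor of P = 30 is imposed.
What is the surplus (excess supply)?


At P = 30:
Qd = 137 - 1*30 = 107
Qs = 11 + 5*30 = 161
Surplus = Qs - Qd = 161 - 107 = 54

54


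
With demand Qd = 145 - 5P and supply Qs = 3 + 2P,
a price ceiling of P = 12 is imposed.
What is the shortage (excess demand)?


At P = 12:
Qd = 145 - 5*12 = 85
Qs = 3 + 2*12 = 27
Shortage = Qd - Qs = 85 - 27 = 58

58


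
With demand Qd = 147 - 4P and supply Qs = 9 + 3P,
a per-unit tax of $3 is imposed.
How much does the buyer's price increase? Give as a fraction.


With a per-unit tax, the buyer's price increase depends on relative slopes.
Supply slope: d = 3, Demand slope: b = 4
Buyer's price increase = d * tax / (b + d)
= 3 * 3 / (4 + 3)
= 9 / 7 = 9/7

9/7
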